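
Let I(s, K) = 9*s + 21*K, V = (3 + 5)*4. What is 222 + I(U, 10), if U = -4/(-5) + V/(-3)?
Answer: 1716/5 ≈ 343.20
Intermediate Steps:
V = 32 (V = 8*4 = 32)
U = -148/15 (U = -4/(-5) + 32/(-3) = -4*(-1/5) + 32*(-1/3) = 4/5 - 32/3 = -148/15 ≈ -9.8667)
222 + I(U, 10) = 222 + (9*(-148/15) + 21*10) = 222 + (-444/5 + 210) = 222 + 606/5 = 1716/5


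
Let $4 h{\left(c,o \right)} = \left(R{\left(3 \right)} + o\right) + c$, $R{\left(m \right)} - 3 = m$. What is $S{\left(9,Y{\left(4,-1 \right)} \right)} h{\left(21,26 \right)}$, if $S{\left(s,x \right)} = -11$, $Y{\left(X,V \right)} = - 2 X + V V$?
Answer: $- \frac{583}{4} \approx -145.75$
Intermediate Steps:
$Y{\left(X,V \right)} = V^{2} - 2 X$ ($Y{\left(X,V \right)} = - 2 X + V^{2} = V^{2} - 2 X$)
$R{\left(m \right)} = 3 + m$
$h{\left(c,o \right)} = \frac{3}{2} + \frac{c}{4} + \frac{o}{4}$ ($h{\left(c,o \right)} = \frac{\left(\left(3 + 3\right) + o\right) + c}{4} = \frac{\left(6 + o\right) + c}{4} = \frac{6 + c + o}{4} = \frac{3}{2} + \frac{c}{4} + \frac{o}{4}$)
$S{\left(9,Y{\left(4,-1 \right)} \right)} h{\left(21,26 \right)} = - 11 \left(\frac{3}{2} + \frac{1}{4} \cdot 21 + \frac{1}{4} \cdot 26\right) = - 11 \left(\frac{3}{2} + \frac{21}{4} + \frac{13}{2}\right) = \left(-11\right) \frac{53}{4} = - \frac{583}{4}$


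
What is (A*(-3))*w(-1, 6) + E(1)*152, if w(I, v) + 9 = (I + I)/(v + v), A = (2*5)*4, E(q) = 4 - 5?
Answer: 948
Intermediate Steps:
E(q) = -1
A = 40 (A = 10*4 = 40)
w(I, v) = -9 + I/v (w(I, v) = -9 + (I + I)/(v + v) = -9 + (2*I)/((2*v)) = -9 + (2*I)*(1/(2*v)) = -9 + I/v)
(A*(-3))*w(-1, 6) + E(1)*152 = (40*(-3))*(-9 - 1/6) - 1*152 = -120*(-9 - 1*⅙) - 152 = -120*(-9 - ⅙) - 152 = -120*(-55/6) - 152 = 1100 - 152 = 948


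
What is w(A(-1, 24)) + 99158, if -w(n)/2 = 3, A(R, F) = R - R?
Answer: 99152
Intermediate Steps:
A(R, F) = 0
w(n) = -6 (w(n) = -2*3 = -6)
w(A(-1, 24)) + 99158 = -6 + 99158 = 99152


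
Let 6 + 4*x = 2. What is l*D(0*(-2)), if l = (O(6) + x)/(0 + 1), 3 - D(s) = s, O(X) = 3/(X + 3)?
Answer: -2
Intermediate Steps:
x = -1 (x = -3/2 + (¼)*2 = -3/2 + ½ = -1)
O(X) = 3/(3 + X)
D(s) = 3 - s
l = -⅔ (l = (3/(3 + 6) - 1)/(0 + 1) = (3/9 - 1)/1 = (3*(⅑) - 1)*1 = (⅓ - 1)*1 = -⅔*1 = -⅔ ≈ -0.66667)
l*D(0*(-2)) = -2*(3 - 0*(-2))/3 = -2*(3 - 1*0)/3 = -2*(3 + 0)/3 = -⅔*3 = -2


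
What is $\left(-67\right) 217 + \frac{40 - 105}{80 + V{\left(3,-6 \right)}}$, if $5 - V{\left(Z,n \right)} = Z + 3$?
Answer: $- \frac{1148646}{79} \approx -14540.0$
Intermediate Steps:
$V{\left(Z,n \right)} = 2 - Z$ ($V{\left(Z,n \right)} = 5 - \left(Z + 3\right) = 5 - \left(3 + Z\right) = 2 - Z$)
$\left(-67\right) 217 + \frac{40 - 105}{80 + V{\left(3,-6 \right)}} = \left(-67\right) 217 + \frac{40 - 105}{80 + \left(2 - 3\right)} = -14539 - \frac{65}{80 + \left(2 - 3\right)} = -14539 - \frac{65}{80 - 1} = -14539 - \frac{65}{79} = - \frac{1148646}{79}$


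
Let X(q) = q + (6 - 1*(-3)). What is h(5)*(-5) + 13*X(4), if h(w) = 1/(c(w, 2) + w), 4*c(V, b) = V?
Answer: 841/5 ≈ 168.20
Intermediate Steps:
c(V, b) = V/4
h(w) = 4/(5*w) (h(w) = 1/(w/4 + w) = 1/(5*w/4) = 4/(5*w))
X(q) = 9 + q (X(q) = q + (6 + 3) = q + 9 = 9 + q)
h(5)*(-5) + 13*X(4) = ((⅘)/5)*(-5) + 13*(9 + 4) = ((⅘)*(⅕))*(-5) + 13*13 = (4/25)*(-5) + 169 = -⅘ + 169 = 841/5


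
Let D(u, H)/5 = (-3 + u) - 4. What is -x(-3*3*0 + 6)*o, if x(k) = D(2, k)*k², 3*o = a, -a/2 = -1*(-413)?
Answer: -247800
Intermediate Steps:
a = -826 (a = -(-2)*(-413) = -2*413 = -826)
D(u, H) = -35 + 5*u (D(u, H) = 5*((-3 + u) - 4) = 5*(-7 + u) = -35 + 5*u)
o = -826/3 (o = (⅓)*(-826) = -826/3 ≈ -275.33)
x(k) = -25*k² (x(k) = (-35 + 5*2)*k² = (-35 + 10)*k² = -25*k²)
-x(-3*3*0 + 6)*o = -(-25*(-3*3*0 + 6)²)*(-826)/3 = -(-25*(-9*0 + 6)²)*(-826)/3 = -(-25*(0 + 6)²)*(-826)/3 = -(-25*6²)*(-826)/3 = -(-25*36)*(-826)/3 = -(-900)*(-826)/3 = -1*247800 = -247800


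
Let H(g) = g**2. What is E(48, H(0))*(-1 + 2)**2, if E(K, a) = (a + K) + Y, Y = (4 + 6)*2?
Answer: 68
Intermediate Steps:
Y = 20 (Y = 10*2 = 20)
E(K, a) = 20 + K + a (E(K, a) = (a + K) + 20 = (K + a) + 20 = 20 + K + a)
E(48, H(0))*(-1 + 2)**2 = (20 + 48 + 0**2)*(-1 + 2)**2 = (20 + 48 + 0)*1**2 = 68*1 = 68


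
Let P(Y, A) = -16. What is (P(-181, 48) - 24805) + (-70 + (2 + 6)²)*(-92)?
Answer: -24269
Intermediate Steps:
(P(-181, 48) - 24805) + (-70 + (2 + 6)²)*(-92) = (-16 - 24805) + (-70 + (2 + 6)²)*(-92) = -24821 + (-70 + 8²)*(-92) = -24821 + (-70 + 64)*(-92) = -24821 - 6*(-92) = -24821 + 552 = -24269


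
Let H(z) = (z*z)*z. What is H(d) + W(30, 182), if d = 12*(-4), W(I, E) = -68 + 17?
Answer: -110643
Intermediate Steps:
W(I, E) = -51
d = -48
H(z) = z³ (H(z) = z²*z = z³)
H(d) + W(30, 182) = (-48)³ - 51 = -110592 - 51 = -110643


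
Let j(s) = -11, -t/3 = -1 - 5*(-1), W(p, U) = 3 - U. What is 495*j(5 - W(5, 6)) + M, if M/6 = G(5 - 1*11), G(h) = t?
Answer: -5517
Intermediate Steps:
t = -12 (t = -3*(-1 - 5*(-1)) = -3*(-1 + 5) = -3*4 = -12)
G(h) = -12
M = -72 (M = 6*(-12) = -72)
495*j(5 - W(5, 6)) + M = 495*(-11) - 72 = -5445 - 72 = -5517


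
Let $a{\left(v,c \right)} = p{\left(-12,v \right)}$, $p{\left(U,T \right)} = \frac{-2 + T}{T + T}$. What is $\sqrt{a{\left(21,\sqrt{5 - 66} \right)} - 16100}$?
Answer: $\frac{i \sqrt{28399602}}{42} \approx 126.88 i$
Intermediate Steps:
$p{\left(U,T \right)} = \frac{-2 + T}{2 T}$
$a{\left(v,c \right)} = \frac{-2 + v}{2 v}$
$\sqrt{a{\left(21,\sqrt{5 - 66} \right)} - 16100} = \sqrt{\frac{-2 + 21}{2 \cdot 21} - 16100} = \sqrt{\frac{1}{2} \cdot \frac{1}{21} \cdot 19 - 16100} = \sqrt{\frac{19}{42} - 16100} = \sqrt{- \frac{676181}{42}} = \frac{i \sqrt{28399602}}{42}$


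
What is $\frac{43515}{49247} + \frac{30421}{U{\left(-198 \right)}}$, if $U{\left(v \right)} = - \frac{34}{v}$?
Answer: $\frac{148316895468}{837199} \approx 1.7716 \cdot 10^{5}$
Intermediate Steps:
$\frac{43515}{49247} + \frac{30421}{U{\left(-198 \right)}} = \frac{43515}{49247} + \frac{30421}{\left(-34\right) \frac{1}{-198}} = 43515 \cdot \frac{1}{49247} + \frac{30421}{\left(-34\right) \left(- \frac{1}{198}\right)} = \frac{43515}{49247} + \frac{30421}{\frac{17}{99}} = \frac{43515}{49247} + 30421 \cdot \frac{99}{17} = \frac{43515}{49247} + \frac{3011679}{17} = \frac{148316895468}{837199}$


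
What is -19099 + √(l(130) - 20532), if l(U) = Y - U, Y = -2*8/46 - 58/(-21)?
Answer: -19099 + 2*I*√1204913535/483 ≈ -19099.0 + 143.73*I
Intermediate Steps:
Y = 1166/483 (Y = -16*1/46 - 58*(-1/21) = -8/23 + 58/21 = 1166/483 ≈ 2.4141)
l(U) = 1166/483 - U
-19099 + √(l(130) - 20532) = -19099 + √((1166/483 - 1*130) - 20532) = -19099 + √((1166/483 - 130) - 20532) = -19099 + √(-61624/483 - 20532) = -19099 + √(-9978580/483) = -19099 + 2*I*√1204913535/483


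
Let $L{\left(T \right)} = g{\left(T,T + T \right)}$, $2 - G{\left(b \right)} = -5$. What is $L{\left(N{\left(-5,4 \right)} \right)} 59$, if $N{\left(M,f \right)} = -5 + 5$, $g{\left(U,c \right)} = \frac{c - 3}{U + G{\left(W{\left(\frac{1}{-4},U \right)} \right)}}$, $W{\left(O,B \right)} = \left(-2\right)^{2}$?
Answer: $- \frac{177}{7} \approx -25.286$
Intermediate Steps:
$W{\left(O,B \right)} = 4$
$G{\left(b \right)} = 7$ ($G{\left(b \right)} = 2 - -5 = 2 + 5 = 7$)
$g{\left(U,c \right)} = \frac{-3 + c}{7 + U}$ ($g{\left(U,c \right)} = \frac{c - 3}{U + 7} = \frac{-3 + c}{7 + U}$)
$N{\left(M,f \right)} = 0$
$L{\left(T \right)} = \frac{-3 + 2 T}{7 + T}$ ($L{\left(T \right)} = \frac{-3 + \left(T + T\right)}{7 + T} = \frac{-3 + 2 T}{7 + T}$)
$L{\left(N{\left(-5,4 \right)} \right)} 59 = \frac{-3 + 2 \cdot 0}{7 + 0} \cdot 59 = \frac{-3 + 0}{7} \cdot 59 = \frac{1}{7} \left(-3\right) 59 = \left(- \frac{3}{7}\right) 59 = - \frac{177}{7}$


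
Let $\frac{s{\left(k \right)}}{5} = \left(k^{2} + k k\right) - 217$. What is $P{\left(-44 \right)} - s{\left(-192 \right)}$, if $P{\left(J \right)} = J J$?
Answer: $-365619$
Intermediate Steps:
$P{\left(J \right)} = J^{2}$
$s{\left(k \right)} = -1085 + 10 k^{2}$ ($s{\left(k \right)} = 5 \left(\left(k^{2} + k k\right) - 217\right) = 5 \left(\left(k^{2} + k^{2}\right) - 217\right) = 5 \left(2 k^{2} - 217\right) = 5 \left(-217 + 2 k^{2}\right) = -1085 + 10 k^{2}$)
$P{\left(-44 \right)} - s{\left(-192 \right)} = \left(-44\right)^{2} - \left(-1085 + 10 \left(-192\right)^{2}\right) = 1936 - \left(-1085 + 10 \cdot 36864\right) = 1936 - \left(-1085 + 368640\right) = 1936 - 367555 = -365619$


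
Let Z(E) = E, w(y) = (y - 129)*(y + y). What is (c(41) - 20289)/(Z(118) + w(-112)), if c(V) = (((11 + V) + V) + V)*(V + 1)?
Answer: -4887/18034 ≈ -0.27099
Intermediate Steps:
w(y) = 2*y*(-129 + y) (w(y) = (-129 + y)*(2*y) = 2*y*(-129 + y))
c(V) = (1 + V)*(11 + 3*V) (c(V) = ((11 + 2*V) + V)*(1 + V) = (11 + 3*V)*(1 + V) = (1 + V)*(11 + 3*V))
(c(41) - 20289)/(Z(118) + w(-112)) = ((11 + 3*41² + 14*41) - 20289)/(118 + 2*(-112)*(-129 - 112)) = ((11 + 3*1681 + 574) - 20289)/(118 + 2*(-112)*(-241)) = ((11 + 5043 + 574) - 20289)/(118 + 53984) = (5628 - 20289)/54102 = -14661*1/54102 = -4887/18034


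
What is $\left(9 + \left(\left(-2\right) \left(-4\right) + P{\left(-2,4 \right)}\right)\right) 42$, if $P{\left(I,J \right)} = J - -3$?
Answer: $1008$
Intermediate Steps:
$P{\left(I,J \right)} = 3 + J$ ($P{\left(I,J \right)} = J + 3 = 3 + J$)
$\left(9 + \left(\left(-2\right) \left(-4\right) + P{\left(-2,4 \right)}\right)\right) 42 = \left(9 + \left(\left(-2\right) \left(-4\right) + \left(3 + 4\right)\right)\right) 42 = \left(9 + \left(8 + 7\right)\right) 42 = \left(9 + 15\right) 42 = 24 \cdot 42 = 1008$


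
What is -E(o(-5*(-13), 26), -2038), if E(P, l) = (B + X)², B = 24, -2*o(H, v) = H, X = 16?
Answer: -1600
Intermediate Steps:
o(H, v) = -H/2
E(P, l) = 1600 (E(P, l) = (24 + 16)² = 40² = 1600)
-E(o(-5*(-13), 26), -2038) = -1*1600 = -1600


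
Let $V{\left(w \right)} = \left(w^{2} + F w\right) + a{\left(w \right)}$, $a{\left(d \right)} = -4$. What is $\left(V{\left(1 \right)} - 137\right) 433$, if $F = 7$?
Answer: $-57589$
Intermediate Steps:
$V{\left(w \right)} = -4 + w^{2} + 7 w$ ($V{\left(w \right)} = \left(w^{2} + 7 w\right) - 4 = -4 + w^{2} + 7 w$)
$\left(V{\left(1 \right)} - 137\right) 433 = \left(\left(-4 + 1^{2} + 7 \cdot 1\right) - 137\right) 433 = \left(\left(-4 + 1 + 7\right) - 137\right) 433 = \left(4 - 137\right) 433 = \left(-133\right) 433 = -57589$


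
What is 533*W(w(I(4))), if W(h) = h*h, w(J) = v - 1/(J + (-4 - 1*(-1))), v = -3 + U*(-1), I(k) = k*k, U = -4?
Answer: 5904/13 ≈ 454.15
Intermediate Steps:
I(k) = k²
v = 1 (v = -3 - 4*(-1) = -3 + 4 = 1)
w(J) = 1 - 1/(-3 + J) (w(J) = 1 - 1/(J + (-4 - 1*(-1))) = 1 - 1/(J + (-4 + 1)) = 1 - 1/(J - 3) = 1 - 1/(-3 + J))
W(h) = h²
533*W(w(I(4))) = 533*((-4 + 4²)/(-3 + 4²))² = 533*((-4 + 16)/(-3 + 16))² = 533*(12/13)² = 533*(144/169) = 5904/13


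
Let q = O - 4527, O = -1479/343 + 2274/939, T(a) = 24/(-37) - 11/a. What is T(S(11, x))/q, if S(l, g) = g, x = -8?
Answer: -23082185/143920269296 ≈ -0.00016038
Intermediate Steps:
T(a) = -24/37 - 11/a (T(a) = 24*(-1/37) - 11/a = -24/37 - 11/a)
O = -202933/107359 (O = -1479*1/343 + 2274*(1/939) = -1479/343 + 758/313 = -202933/107359 ≈ -1.8902)
q = -486217126/107359 (q = -202933/107359 - 4527 = -486217126/107359 ≈ -4528.9)
T(S(11, x))/q = (-24/37 - 11/(-8))/(-486217126/107359) = (-24/37 - 11*(-⅛))*(-107359/486217126) = (-24/37 + 11/8)*(-107359/486217126) = (215/296)*(-107359/486217126) = -23082185/143920269296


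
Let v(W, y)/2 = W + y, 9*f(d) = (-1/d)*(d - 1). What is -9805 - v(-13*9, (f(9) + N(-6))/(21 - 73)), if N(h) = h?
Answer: -775270/81 ≈ -9571.2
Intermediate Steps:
f(d) = -(-1 + d)/(9*d) (f(d) = ((-1/d)*(d - 1))/9 = ((-1/d)*(-1 + d))/9 = (-(-1 + d)/d)/9 = -(-1 + d)/(9*d))
v(W, y) = 2*W + 2*y (v(W, y) = 2*(W + y) = 2*W + 2*y)
-9805 - v(-13*9, (f(9) + N(-6))/(21 - 73)) = -9805 - (2*(-13*9) + 2*(((⅑)*(1 - 1*9)/9 - 6)/(21 - 73))) = -9805 - (2*(-117) + 2*(((⅑)*(⅑)*(1 - 9) - 6)/(-52))) = -9805 - (-234 + 2*(((⅑)*(⅑)*(-8) - 6)*(-1/52))) = -9805 - (-234 + 2*((-8/81 - 6)*(-1/52))) = -9805 - (-234 + 2*(-494/81*(-1/52))) = -9805 - (-234 + 2*(19/162)) = -9805 - (-234 + 19/81) = -9805 - 1*(-18935/81) = -9805 + 18935/81 = -775270/81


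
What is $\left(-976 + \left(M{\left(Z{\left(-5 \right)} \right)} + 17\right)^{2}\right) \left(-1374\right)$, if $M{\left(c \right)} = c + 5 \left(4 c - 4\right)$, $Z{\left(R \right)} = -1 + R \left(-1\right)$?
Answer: $-7673790$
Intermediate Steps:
$Z{\left(R \right)} = -1 - R$
$M{\left(c \right)} = -20 + 21 c$ ($M{\left(c \right)} = c + 5 \left(-4 + 4 c\right) = c + \left(-20 + 20 c\right) = -20 + 21 c$)
$\left(-976 + \left(M{\left(Z{\left(-5 \right)} \right)} + 17\right)^{2}\right) \left(-1374\right) = \left(-976 + \left(\left(-20 + 21 \left(-1 - -5\right)\right) + 17\right)^{2}\right) \left(-1374\right) = \left(-976 + \left(\left(-20 + 21 \left(-1 + 5\right)\right) + 17\right)^{2}\right) \left(-1374\right) = \left(-976 + \left(\left(-20 + 21 \cdot 4\right) + 17\right)^{2}\right) \left(-1374\right) = \left(-976 + \left(\left(-20 + 84\right) + 17\right)^{2}\right) \left(-1374\right) = \left(-976 + \left(64 + 17\right)^{2}\right) \left(-1374\right) = \left(-976 + 81^{2}\right) \left(-1374\right) = \left(-976 + 6561\right) \left(-1374\right) = 5585 \left(-1374\right) = -7673790$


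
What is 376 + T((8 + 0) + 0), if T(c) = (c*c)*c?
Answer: 888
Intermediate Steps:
T(c) = c³ (T(c) = c²*c = c³)
376 + T((8 + 0) + 0) = 376 + ((8 + 0) + 0)³ = 376 + (8 + 0)³ = 376 + 8³ = 376 + 512 = 888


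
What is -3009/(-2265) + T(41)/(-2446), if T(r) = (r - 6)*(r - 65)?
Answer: 1543769/923365 ≈ 1.6719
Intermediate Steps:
T(r) = (-65 + r)*(-6 + r) (T(r) = (-6 + r)*(-65 + r) = (-65 + r)*(-6 + r))
-3009/(-2265) + T(41)/(-2446) = -3009/(-2265) + (390 + 41² - 71*41)/(-2446) = -3009*(-1/2265) + (390 + 1681 - 2911)*(-1/2446) = 1003/755 - 840*(-1/2446) = 1003/755 + 420/1223 = 1543769/923365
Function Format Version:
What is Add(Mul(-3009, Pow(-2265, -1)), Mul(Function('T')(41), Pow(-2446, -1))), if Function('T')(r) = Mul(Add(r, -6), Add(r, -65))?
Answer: Rational(1543769, 923365) ≈ 1.6719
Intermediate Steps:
Function('T')(r) = Mul(Add(-65, r), Add(-6, r)) (Function('T')(r) = Mul(Add(-6, r), Add(-65, r)) = Mul(Add(-65, r), Add(-6, r)))
Add(Mul(-3009, Pow(-2265, -1)), Mul(Function('T')(41), Pow(-2446, -1))) = Add(Mul(-3009, Pow(-2265, -1)), Mul(Add(390, Pow(41, 2), Mul(-71, 41)), Pow(-2446, -1))) = Add(Mul(-3009, Rational(-1, 2265)), Mul(Add(390, 1681, -2911), Rational(-1, 2446))) = Add(Rational(1003, 755), Mul(-840, Rational(-1, 2446))) = Add(Rational(1003, 755), Rational(420, 1223)) = Rational(1543769, 923365)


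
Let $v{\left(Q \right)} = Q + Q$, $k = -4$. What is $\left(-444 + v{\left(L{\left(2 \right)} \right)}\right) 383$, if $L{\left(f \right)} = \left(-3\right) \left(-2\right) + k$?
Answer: $-168520$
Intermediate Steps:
$L{\left(f \right)} = 2$ ($L{\left(f \right)} = \left(-3\right) \left(-2\right) - 4 = 6 - 4 = 2$)
$v{\left(Q \right)} = 2 Q$
$\left(-444 + v{\left(L{\left(2 \right)} \right)}\right) 383 = \left(-444 + 2 \cdot 2\right) 383 = \left(-444 + 4\right) 383 = \left(-440\right) 383 = -168520$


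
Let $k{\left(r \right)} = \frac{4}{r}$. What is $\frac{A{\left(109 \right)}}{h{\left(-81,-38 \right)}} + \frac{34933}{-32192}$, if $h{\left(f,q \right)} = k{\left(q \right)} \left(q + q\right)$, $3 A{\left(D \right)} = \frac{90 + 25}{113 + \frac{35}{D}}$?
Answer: $- \frac{155504551}{149113344} \approx -1.0429$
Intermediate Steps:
$A{\left(D \right)} = \frac{115}{3 \left(113 + \frac{35}{D}\right)}$ ($A{\left(D \right)} = \frac{\left(90 + 25\right) \frac{1}{113 + \frac{35}{D}}}{3} = \frac{115 \frac{1}{113 + \frac{35}{D}}}{3} = \frac{115}{3 \left(113 + \frac{35}{D}\right)}$)
$h{\left(f,q \right)} = 8$ ($h{\left(f,q \right)} = \frac{4}{q} \left(q + q\right) = \frac{4}{q} 2 q = 8$)
$\frac{A{\left(109 \right)}}{h{\left(-81,-38 \right)}} + \frac{34933}{-32192} = \frac{\frac{115}{3} \cdot 109 \frac{1}{35 + 113 \cdot 109}}{8} + \frac{34933}{-32192} = \frac{115}{3} \cdot 109 \frac{1}{35 + 12317} \cdot \frac{1}{8} + 34933 \left(- \frac{1}{32192}\right) = \frac{115}{3} \cdot 109 \cdot \frac{1}{12352} \cdot \frac{1}{8} - \frac{34933}{32192} = \frac{12535}{37056} \cdot \frac{1}{8} - \frac{34933}{32192} = \frac{12535}{296448} - \frac{34933}{32192} = - \frac{155504551}{149113344}$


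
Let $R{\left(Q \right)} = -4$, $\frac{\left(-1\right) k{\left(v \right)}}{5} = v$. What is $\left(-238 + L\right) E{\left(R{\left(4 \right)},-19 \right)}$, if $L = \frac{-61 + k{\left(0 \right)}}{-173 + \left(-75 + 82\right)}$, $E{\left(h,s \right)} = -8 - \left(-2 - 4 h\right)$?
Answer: $\frac{433917}{83} \approx 5227.9$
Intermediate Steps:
$k{\left(v \right)} = - 5 v$
$E{\left(h,s \right)} = -6 + 4 h$ ($E{\left(h,s \right)} = -8 + \left(2 + 4 h\right) = -6 + 4 h$)
$L = \frac{61}{166}$ ($L = \frac{-61 - 0}{-173 + \left(-75 + 82\right)} = \frac{-61 + 0}{-173 + 7} = - \frac{61}{-166} = \left(-61\right) \left(- \frac{1}{166}\right) = \frac{61}{166} \approx 0.36747$)
$\left(-238 + L\right) E{\left(R{\left(4 \right)},-19 \right)} = \left(-238 + \frac{61}{166}\right) \left(-6 + 4 \left(-4\right)\right) = - \frac{39447 \left(-6 - 16\right)}{166} = \left(- \frac{39447}{166}\right) \left(-22\right) = \frac{433917}{83}$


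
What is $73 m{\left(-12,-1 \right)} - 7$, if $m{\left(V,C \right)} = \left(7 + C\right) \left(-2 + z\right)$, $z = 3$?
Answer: $431$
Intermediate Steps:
$m{\left(V,C \right)} = 7 + C$ ($m{\left(V,C \right)} = \left(7 + C\right) \left(-2 + 3\right) = \left(7 + C\right) 1 = 7 + C$)
$73 m{\left(-12,-1 \right)} - 7 = 73 \left(7 - 1\right) - 7 = 73 \cdot 6 - 7 = 438 - 7 = 431$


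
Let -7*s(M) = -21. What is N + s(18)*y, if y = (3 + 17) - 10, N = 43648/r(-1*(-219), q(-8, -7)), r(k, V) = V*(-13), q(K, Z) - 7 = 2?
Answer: -40138/117 ≈ -343.06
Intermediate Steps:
q(K, Z) = 9 (q(K, Z) = 7 + 2 = 9)
r(k, V) = -13*V
s(M) = 3 (s(M) = -⅐*(-21) = 3)
N = -43648/117 (N = 43648/((-13*9)) = 43648/(-117) = 43648*(-1/117) = -43648/117 ≈ -373.06)
y = 10 (y = 20 - 10 = 10)
N + s(18)*y = -43648/117 + 3*10 = -43648/117 + 30 = -40138/117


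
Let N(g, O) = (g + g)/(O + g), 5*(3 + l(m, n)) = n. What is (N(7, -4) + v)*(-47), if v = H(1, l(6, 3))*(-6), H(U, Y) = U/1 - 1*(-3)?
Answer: 2726/3 ≈ 908.67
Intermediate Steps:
l(m, n) = -3 + n/5
H(U, Y) = 3 + U (H(U, Y) = U*1 + 3 = U + 3 = 3 + U)
N(g, O) = 2*g/(O + g) (N(g, O) = (2*g)/(O + g) = 2*g/(O + g))
v = -24 (v = (3 + 1)*(-6) = 4*(-6) = -24)
(N(7, -4) + v)*(-47) = (2*7/(-4 + 7) - 24)*(-47) = (2*7/3 - 24)*(-47) = (2*7*(⅓) - 24)*(-47) = (14/3 - 24)*(-47) = -58/3*(-47) = 2726/3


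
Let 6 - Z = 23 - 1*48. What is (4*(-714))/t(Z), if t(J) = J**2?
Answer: -2856/961 ≈ -2.9719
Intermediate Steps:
Z = 31 (Z = 6 - (23 - 1*48) = 6 - (23 - 48) = 6 - 1*(-25) = 6 + 25 = 31)
(4*(-714))/t(Z) = (4*(-714))/(31**2) = -2856/961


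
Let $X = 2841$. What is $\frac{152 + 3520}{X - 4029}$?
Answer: $- \frac{34}{11} \approx -3.0909$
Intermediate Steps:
$\frac{152 + 3520}{X - 4029} = \frac{152 + 3520}{2841 - 4029} = \frac{3672}{-1188} = 3672 \left(- \frac{1}{1188}\right) = - \frac{34}{11}$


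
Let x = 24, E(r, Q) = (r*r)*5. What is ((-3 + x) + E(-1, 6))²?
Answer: 676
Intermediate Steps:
E(r, Q) = 5*r² (E(r, Q) = r²*5 = 5*r²)
((-3 + x) + E(-1, 6))² = ((-3 + 24) + 5*(-1)²)² = (21 + 5*1)² = (21 + 5)² = 26² = 676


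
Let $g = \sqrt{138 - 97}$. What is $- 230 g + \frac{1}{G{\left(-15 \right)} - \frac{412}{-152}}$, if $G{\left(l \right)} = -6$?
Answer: $- \frac{38}{125} - 230 \sqrt{41} \approx -1473.0$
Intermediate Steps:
$g = \sqrt{41} \approx 6.4031$
$- 230 g + \frac{1}{G{\left(-15 \right)} - \frac{412}{-152}} = - 230 \sqrt{41} + \frac{1}{-6 - \frac{412}{-152}} = - 230 \sqrt{41} + \frac{1}{-6 - - \frac{103}{38}} = - 230 \sqrt{41} + \frac{1}{-6 + \frac{103}{38}} = - 230 \sqrt{41} + \frac{1}{- \frac{125}{38}} = - 230 \sqrt{41} - \frac{38}{125} = - \frac{38}{125} - 230 \sqrt{41}$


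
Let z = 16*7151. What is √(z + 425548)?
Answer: 6*√14999 ≈ 734.82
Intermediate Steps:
z = 114416
√(z + 425548) = √(114416 + 425548) = √539964 = 6*√14999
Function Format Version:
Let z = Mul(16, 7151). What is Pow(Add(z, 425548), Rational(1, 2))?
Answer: Mul(6, Pow(14999, Rational(1, 2))) ≈ 734.82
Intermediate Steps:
z = 114416
Pow(Add(z, 425548), Rational(1, 2)) = Pow(Add(114416, 425548), Rational(1, 2)) = Pow(539964, Rational(1, 2)) = Mul(6, Pow(14999, Rational(1, 2)))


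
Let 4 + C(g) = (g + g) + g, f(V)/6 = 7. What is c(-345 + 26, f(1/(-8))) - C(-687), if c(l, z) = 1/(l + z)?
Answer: 572004/277 ≈ 2065.0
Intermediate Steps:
f(V) = 42 (f(V) = 6*7 = 42)
C(g) = -4 + 3*g (C(g) = -4 + ((g + g) + g) = -4 + (2*g + g) = -4 + 3*g)
c(-345 + 26, f(1/(-8))) - C(-687) = 1/((-345 + 26) + 42) - (-4 + 3*(-687)) = 1/(-319 + 42) - (-4 - 2061) = 1/(-277) - 1*(-2065) = -1/277 + 2065 = 572004/277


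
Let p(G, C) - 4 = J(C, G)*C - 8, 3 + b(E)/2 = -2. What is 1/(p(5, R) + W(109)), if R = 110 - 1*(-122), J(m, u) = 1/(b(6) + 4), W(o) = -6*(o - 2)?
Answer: -3/2054 ≈ -0.0014606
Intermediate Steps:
b(E) = -10 (b(E) = -6 + 2*(-2) = -6 - 4 = -10)
W(o) = 12 - 6*o (W(o) = -6*(-2 + o) = 12 - 6*o)
J(m, u) = -1/6 (J(m, u) = 1/(-10 + 4) = 1/(-6) = -1/6)
R = 232 (R = 110 + 122 = 232)
p(G, C) = -4 - C/6 (p(G, C) = 4 + (-C/6 - 8) = 4 + (-8 - C/6) = -4 - C/6)
1/(p(5, R) + W(109)) = 1/((-4 - 1/6*232) + (12 - 6*109)) = 1/((-4 - 116/3) + (12 - 654)) = 1/(-128/3 - 642) = 1/(-2054/3) = -3/2054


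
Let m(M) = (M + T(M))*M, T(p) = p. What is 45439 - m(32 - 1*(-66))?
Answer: 26231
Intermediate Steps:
m(M) = 2*M² (m(M) = (M + M)*M = (2*M)*M = 2*M²)
45439 - m(32 - 1*(-66)) = 45439 - 2*(32 - 1*(-66))² = 45439 - 2*(32 + 66)² = 45439 - 2*98² = 45439 - 2*9604 = 45439 - 1*19208 = 45439 - 19208 = 26231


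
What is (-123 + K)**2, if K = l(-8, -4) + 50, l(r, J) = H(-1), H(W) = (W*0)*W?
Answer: 5329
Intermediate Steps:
H(W) = 0 (H(W) = 0*W = 0)
l(r, J) = 0
K = 50 (K = 0 + 50 = 50)
(-123 + K)**2 = (-123 + 50)**2 = (-73)**2 = 5329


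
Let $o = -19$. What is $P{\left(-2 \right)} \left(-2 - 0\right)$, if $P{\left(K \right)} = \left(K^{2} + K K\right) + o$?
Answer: $22$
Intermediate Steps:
$P{\left(K \right)} = -19 + 2 K^{2}$ ($P{\left(K \right)} = \left(K^{2} + K K\right) - 19 = \left(K^{2} + K^{2}\right) - 19 = 2 K^{2} - 19 = -19 + 2 K^{2}$)
$P{\left(-2 \right)} \left(-2 - 0\right) = \left(-19 + 2 \left(-2\right)^{2}\right) \left(-2 - 0\right) = \left(-19 + 2 \cdot 4\right) \left(-2 + 0\right) = \left(-19 + 8\right) \left(-2\right) = \left(-11\right) \left(-2\right) = 22$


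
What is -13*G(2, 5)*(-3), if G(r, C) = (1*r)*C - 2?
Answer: 312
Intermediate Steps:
G(r, C) = -2 + C*r (G(r, C) = r*C - 2 = C*r - 2 = -2 + C*r)
-13*G(2, 5)*(-3) = -13*(-2 + 5*2)*(-3) = -13*(-2 + 10)*(-3) = -13*8*(-3) = -104*(-3) = 312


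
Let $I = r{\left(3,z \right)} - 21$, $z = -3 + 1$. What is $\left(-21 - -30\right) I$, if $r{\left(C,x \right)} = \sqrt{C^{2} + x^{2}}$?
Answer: $-189 + 9 \sqrt{13} \approx -156.55$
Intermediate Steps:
$z = -2$
$I = -21 + \sqrt{13}$ ($I = \sqrt{3^{2} + \left(-2\right)^{2}} - 21 = \sqrt{9 + 4} - 21 = \sqrt{13} - 21 = -21 + \sqrt{13} \approx -17.394$)
$\left(-21 - -30\right) I = \left(-21 - -30\right) \left(-21 + \sqrt{13}\right) = \left(-21 + 30\right) \left(-21 + \sqrt{13}\right) = 9 \left(-21 + \sqrt{13}\right) = -189 + 9 \sqrt{13}$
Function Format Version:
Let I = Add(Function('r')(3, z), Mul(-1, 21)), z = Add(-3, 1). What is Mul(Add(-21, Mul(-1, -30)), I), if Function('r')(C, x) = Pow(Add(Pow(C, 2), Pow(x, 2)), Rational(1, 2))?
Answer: Add(-189, Mul(9, Pow(13, Rational(1, 2)))) ≈ -156.55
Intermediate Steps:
z = -2
I = Add(-21, Pow(13, Rational(1, 2))) (I = Add(Pow(Add(Pow(3, 2), Pow(-2, 2)), Rational(1, 2)), Mul(-1, 21)) = Add(Pow(Add(9, 4), Rational(1, 2)), -21) = Add(Pow(13, Rational(1, 2)), -21) = Add(-21, Pow(13, Rational(1, 2))) ≈ -17.394)
Mul(Add(-21, Mul(-1, -30)), I) = Mul(Add(-21, Mul(-1, -30)), Add(-21, Pow(13, Rational(1, 2)))) = Mul(Add(-21, 30), Add(-21, Pow(13, Rational(1, 2)))) = Mul(9, Add(-21, Pow(13, Rational(1, 2)))) = Add(-189, Mul(9, Pow(13, Rational(1, 2))))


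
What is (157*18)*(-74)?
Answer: -209124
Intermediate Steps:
(157*18)*(-74) = 2826*(-74) = -209124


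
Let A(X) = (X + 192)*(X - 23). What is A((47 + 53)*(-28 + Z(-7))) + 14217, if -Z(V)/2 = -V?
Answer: 16940001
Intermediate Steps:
Z(V) = 2*V (Z(V) = -(-2)*V = 2*V)
A(X) = (-23 + X)*(192 + X) (A(X) = (192 + X)*(-23 + X) = (-23 + X)*(192 + X))
A((47 + 53)*(-28 + Z(-7))) + 14217 = (-4416 + ((47 + 53)*(-28 + 2*(-7)))² + 169*((47 + 53)*(-28 + 2*(-7)))) + 14217 = (-4416 + (100*(-28 - 14))² + 169*(100*(-28 - 14))) + 14217 = (-4416 + (100*(-42))² + 169*(100*(-42))) + 14217 = (-4416 + (-4200)² + 169*(-4200)) + 14217 = (-4416 + 17640000 - 709800) + 14217 = 16925784 + 14217 = 16940001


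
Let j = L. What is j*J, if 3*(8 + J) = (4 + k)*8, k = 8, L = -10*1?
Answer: -240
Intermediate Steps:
L = -10
j = -10
J = 24 (J = -8 + ((4 + 8)*8)/3 = -8 + (12*8)/3 = -8 + (⅓)*96 = -8 + 32 = 24)
j*J = -10*24 = -240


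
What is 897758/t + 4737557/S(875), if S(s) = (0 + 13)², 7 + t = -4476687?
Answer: 10604220637728/378280643 ≈ 28033.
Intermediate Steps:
t = -4476694 (t = -7 - 4476687 = -4476694)
S(s) = 169 (S(s) = 13² = 169)
897758/t + 4737557/S(875) = 897758/(-4476694) + 4737557/169 = 897758*(-1/4476694) + 4737557*(1/169) = -448879/2238347 + 4737557/169 = 10604220637728/378280643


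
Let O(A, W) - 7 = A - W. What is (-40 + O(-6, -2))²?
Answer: 1369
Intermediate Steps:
O(A, W) = 7 + A - W (O(A, W) = 7 + (A - W) = 7 + A - W)
(-40 + O(-6, -2))² = (-40 + (7 - 6 - 1*(-2)))² = (-40 + (7 - 6 + 2))² = (-40 + 3)² = (-37)² = 1369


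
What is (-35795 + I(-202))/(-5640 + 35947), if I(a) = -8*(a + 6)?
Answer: -34227/30307 ≈ -1.1293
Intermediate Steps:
I(a) = -48 - 8*a (I(a) = -8*(6 + a) = -48 - 8*a)
(-35795 + I(-202))/(-5640 + 35947) = (-35795 + (-48 - 8*(-202)))/(-5640 + 35947) = (-35795 + (-48 + 1616))/30307 = (-35795 + 1568)*(1/30307) = -34227*1/30307 = -34227/30307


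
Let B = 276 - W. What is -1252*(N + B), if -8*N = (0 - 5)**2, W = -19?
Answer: -730855/2 ≈ -3.6543e+5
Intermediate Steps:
N = -25/8 (N = -(0 - 5)**2/8 = -1/8*(-5)**2 = -1/8*25 = -25/8 ≈ -3.1250)
B = 295 (B = 276 - 1*(-19) = 276 + 19 = 295)
-1252*(N + B) = -1252*(-25/8 + 295) = -1252*2335/8 = -730855/2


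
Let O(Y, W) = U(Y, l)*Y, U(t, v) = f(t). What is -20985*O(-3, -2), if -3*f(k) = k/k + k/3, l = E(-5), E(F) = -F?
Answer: 0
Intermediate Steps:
l = 5 (l = -1*(-5) = 5)
f(k) = -⅓ - k/9 (f(k) = -(k/k + k/3)/3 = -(1 + k*(⅓))/3 = -(1 + k/3)/3 = -⅓ - k/9)
U(t, v) = -⅓ - t/9
O(Y, W) = Y*(-⅓ - Y/9) (O(Y, W) = (-⅓ - Y/9)*Y = Y*(-⅓ - Y/9))
-20985*O(-3, -2) = -(-6995)*(-3)*(3 - 3)/3 = -(-6995)*(-3)*0/3 = -20985*0 = 0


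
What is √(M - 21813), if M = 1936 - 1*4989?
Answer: I*√24866 ≈ 157.69*I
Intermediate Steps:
M = -3053 (M = 1936 - 4989 = -3053)
√(M - 21813) = √(-3053 - 21813) = √(-24866) = I*√24866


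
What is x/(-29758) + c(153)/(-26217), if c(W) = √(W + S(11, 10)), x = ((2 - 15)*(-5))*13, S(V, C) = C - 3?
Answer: -845/29758 - 4*√10/26217 ≈ -0.028878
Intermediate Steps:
S(V, C) = -3 + C
x = 845 (x = -13*(-5)*13 = 65*13 = 845)
c(W) = √(7 + W) (c(W) = √(W + (-3 + 10)) = √(W + 7) = √(7 + W))
x/(-29758) + c(153)/(-26217) = 845/(-29758) + √(7 + 153)/(-26217) = 845*(-1/29758) + √160*(-1/26217) = -845/29758 + (4*√10)*(-1/26217) = -845/29758 - 4*√10/26217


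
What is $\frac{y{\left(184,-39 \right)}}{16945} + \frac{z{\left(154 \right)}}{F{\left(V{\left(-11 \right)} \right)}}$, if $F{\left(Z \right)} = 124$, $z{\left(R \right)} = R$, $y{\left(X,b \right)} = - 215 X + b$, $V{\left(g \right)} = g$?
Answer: $- \frac{1150373}{1050590} \approx -1.095$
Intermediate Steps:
$y{\left(X,b \right)} = b - 215 X$
$\frac{y{\left(184,-39 \right)}}{16945} + \frac{z{\left(154 \right)}}{F{\left(V{\left(-11 \right)} \right)}} = \frac{-39 - 39560}{16945} + \frac{154}{124} = \left(-39 - 39560\right) \frac{1}{16945} + 154 \cdot \frac{1}{124} = \left(-39599\right) \frac{1}{16945} + \frac{77}{62} = - \frac{39599}{16945} + \frac{77}{62} = - \frac{1150373}{1050590}$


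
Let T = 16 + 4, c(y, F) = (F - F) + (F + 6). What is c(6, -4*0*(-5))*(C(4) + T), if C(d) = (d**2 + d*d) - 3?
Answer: 294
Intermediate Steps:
c(y, F) = 6 + F (c(y, F) = 0 + (6 + F) = 6 + F)
C(d) = -3 + 2*d**2 (C(d) = (d**2 + d**2) - 3 = 2*d**2 - 3 = -3 + 2*d**2)
T = 20
c(6, -4*0*(-5))*(C(4) + T) = (6 - 4*0*(-5))*((-3 + 2*4**2) + 20) = (6 + 0*(-5))*((-3 + 2*16) + 20) = (6 + 0)*((-3 + 32) + 20) = 6*(29 + 20) = 6*49 = 294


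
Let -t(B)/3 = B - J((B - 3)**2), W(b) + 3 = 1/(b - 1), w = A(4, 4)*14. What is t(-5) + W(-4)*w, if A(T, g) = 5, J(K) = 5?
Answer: -194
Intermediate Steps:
w = 70 (w = 5*14 = 70)
W(b) = -3 + 1/(-1 + b) (W(b) = -3 + 1/(b - 1) = -3 + 1/(-1 + b))
t(B) = 15 - 3*B (t(B) = -3*(B - 1*5) = -3*(B - 5) = -3*(-5 + B) = 15 - 3*B)
t(-5) + W(-4)*w = (15 - 3*(-5)) + ((4 - 3*(-4))/(-1 - 4))*70 = (15 + 15) + ((4 + 12)/(-5))*70 = 30 - 1/5*16*70 = 30 - 16/5*70 = 30 - 224 = -194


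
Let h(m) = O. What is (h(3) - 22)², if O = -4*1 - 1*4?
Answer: 900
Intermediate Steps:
O = -8 (O = -4 - 4 = -8)
h(m) = -8
(h(3) - 22)² = (-8 - 22)² = (-30)² = 900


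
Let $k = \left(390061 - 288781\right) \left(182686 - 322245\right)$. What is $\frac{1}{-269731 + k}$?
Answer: $- \frac{1}{14134805251} \approx -7.0747 \cdot 10^{-11}$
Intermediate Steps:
$k = -14134535520$ ($k = 101280 \left(-139559\right) = -14134535520$)
$\frac{1}{-269731 + k} = \frac{1}{-269731 - 14134535520} = \frac{1}{-14134805251} = - \frac{1}{14134805251}$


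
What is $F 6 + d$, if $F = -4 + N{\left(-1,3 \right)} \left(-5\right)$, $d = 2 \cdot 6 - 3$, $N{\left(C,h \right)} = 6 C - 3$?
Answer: $255$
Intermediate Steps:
$N{\left(C,h \right)} = -3 + 6 C$
$d = 9$ ($d = 12 - 3 = 9$)
$F = 41$ ($F = -4 + \left(-3 + 6 \left(-1\right)\right) \left(-5\right) = -4 + \left(-3 - 6\right) \left(-5\right) = -4 - -45 = -4 + 45 = 41$)
$F 6 + d = 41 \cdot 6 + 9 = 246 + 9 = 255$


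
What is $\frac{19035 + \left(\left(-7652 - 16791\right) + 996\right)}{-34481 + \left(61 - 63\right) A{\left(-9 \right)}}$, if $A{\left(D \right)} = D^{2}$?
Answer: $\frac{4412}{34643} \approx 0.12736$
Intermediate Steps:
$\frac{19035 + \left(\left(-7652 - 16791\right) + 996\right)}{-34481 + \left(61 - 63\right) A{\left(-9 \right)}} = \frac{19035 + \left(\left(-7652 - 16791\right) + 996\right)}{-34481 + \left(61 - 63\right) \left(-9\right)^{2}} = \frac{19035 + \left(-24443 + 996\right)}{-34481 - 162} = \frac{19035 - 23447}{-34481 - 162} = - \frac{4412}{-34643} = \left(-4412\right) \left(- \frac{1}{34643}\right) = \frac{4412}{34643}$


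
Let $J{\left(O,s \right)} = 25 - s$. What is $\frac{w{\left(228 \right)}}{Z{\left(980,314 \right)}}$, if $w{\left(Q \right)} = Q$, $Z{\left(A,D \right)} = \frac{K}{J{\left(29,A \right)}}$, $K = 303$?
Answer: $- \frac{72580}{101} \approx -718.61$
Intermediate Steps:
$Z{\left(A,D \right)} = \frac{303}{25 - A}$
$\frac{w{\left(228 \right)}}{Z{\left(980,314 \right)}} = \frac{228}{\left(-303\right) \frac{1}{-25 + 980}} = \frac{228}{\left(-303\right) \frac{1}{955}} = \frac{228}{- \frac{303}{955}} = 228 \left(- \frac{955}{303}\right) = - \frac{72580}{101}$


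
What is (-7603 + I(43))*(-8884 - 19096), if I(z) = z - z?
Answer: 212731940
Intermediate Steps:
I(z) = 0
(-7603 + I(43))*(-8884 - 19096) = (-7603 + 0)*(-8884 - 19096) = -7603*(-27980) = 212731940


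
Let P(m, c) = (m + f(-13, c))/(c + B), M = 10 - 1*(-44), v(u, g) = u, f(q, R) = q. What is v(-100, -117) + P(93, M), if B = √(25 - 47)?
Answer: 20*(-5*√22 + 266*I)/(√22 - 54*I) ≈ -98.53 - 0.12772*I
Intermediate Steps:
B = I*√22 (B = √(-22) = I*√22 ≈ 4.6904*I)
M = 54 (M = 10 + 44 = 54)
P(m, c) = (-13 + m)/(c + I*√22) (P(m, c) = (m - 13)/(c + I*√22) = (-13 + m)/(c + I*√22))
v(-100, -117) + P(93, M) = -100 + (-13 + 93)/(54 + I*√22) = -100 + 80/(54 + I*√22)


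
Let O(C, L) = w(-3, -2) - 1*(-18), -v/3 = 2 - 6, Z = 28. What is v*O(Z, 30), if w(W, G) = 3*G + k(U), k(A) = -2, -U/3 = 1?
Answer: 120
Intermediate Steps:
U = -3 (U = -3*1 = -3)
w(W, G) = -2 + 3*G (w(W, G) = 3*G - 2 = -2 + 3*G)
v = 12 (v = -3*(2 - 6) = -3*(-4) = 12)
O(C, L) = 10 (O(C, L) = (-2 + 3*(-2)) - 1*(-18) = (-2 - 6) + 18 = -8 + 18 = 10)
v*O(Z, 30) = 12*10 = 120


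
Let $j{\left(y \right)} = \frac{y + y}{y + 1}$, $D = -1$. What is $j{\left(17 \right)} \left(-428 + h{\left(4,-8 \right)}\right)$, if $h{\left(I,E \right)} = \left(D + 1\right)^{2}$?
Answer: $- \frac{7276}{9} \approx -808.44$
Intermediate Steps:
$h{\left(I,E \right)} = 0$ ($h{\left(I,E \right)} = \left(-1 + 1\right)^{2} = 0^{2} = 0$)
$j{\left(y \right)} = \frac{2 y}{1 + y}$
$j{\left(17 \right)} \left(-428 + h{\left(4,-8 \right)}\right) = 2 \cdot 17 \frac{1}{1 + 17} \left(-428 + 0\right) = 2 \cdot 17 \cdot \frac{1}{18} \left(-428\right) = \frac{17}{9} \left(-428\right) = - \frac{7276}{9}$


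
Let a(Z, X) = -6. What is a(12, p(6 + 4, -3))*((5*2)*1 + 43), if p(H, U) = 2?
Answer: -318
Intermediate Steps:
a(12, p(6 + 4, -3))*((5*2)*1 + 43) = -6*((5*2)*1 + 43) = -6*(10*1 + 43) = -6*(10 + 43) = -6*53 = -318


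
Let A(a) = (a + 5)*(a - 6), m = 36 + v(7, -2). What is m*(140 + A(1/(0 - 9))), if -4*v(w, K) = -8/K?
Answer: 312200/81 ≈ 3854.3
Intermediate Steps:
v(w, K) = 2/K (v(w, K) = -(-2)/K = 2/K)
m = 35 (m = 36 + 2/(-2) = 36 + 2*(-1/2) = 36 - 1 = 35)
A(a) = (-6 + a)*(5 + a) (A(a) = (5 + a)*(-6 + a) = (-6 + a)*(5 + a))
m*(140 + A(1/(0 - 9))) = 35*(140 + (-30 + (1/(0 - 9))**2 - 1/(0 - 9))) = 35*(140 + (-30 + (1/(-9))**2 - 1/(-9))) = 35*(140 + (-30 + (-1/9)**2 - 1*(-1/9))) = 35*(140 + (-30 + 1/81 + 1/9)) = 35*(140 - 2420/81) = 35*(8920/81) = 312200/81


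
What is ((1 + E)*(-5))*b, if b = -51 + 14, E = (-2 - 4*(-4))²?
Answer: 36445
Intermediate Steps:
E = 196 (E = (-2 + 16)² = 14² = 196)
b = -37
((1 + E)*(-5))*b = ((1 + 196)*(-5))*(-37) = (197*(-5))*(-37) = -985*(-37) = 36445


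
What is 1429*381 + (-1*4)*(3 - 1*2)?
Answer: 544445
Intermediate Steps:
1429*381 + (-1*4)*(3 - 1*2) = 544449 - 4*(3 - 2) = 544449 - 4*1 = 544449 - 4 = 544445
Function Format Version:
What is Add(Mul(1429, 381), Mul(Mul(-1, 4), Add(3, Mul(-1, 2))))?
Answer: 544445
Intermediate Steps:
Add(Mul(1429, 381), Mul(Mul(-1, 4), Add(3, Mul(-1, 2)))) = Add(544449, Mul(-4, Add(3, -2))) = Add(544449, Mul(-4, 1)) = Add(544449, -4) = 544445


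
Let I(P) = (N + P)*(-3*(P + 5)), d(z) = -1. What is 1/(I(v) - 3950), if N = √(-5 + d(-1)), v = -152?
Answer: -35491/2519805605 - 441*I*√6/5039611210 ≈ -1.4085e-5 - 2.1435e-7*I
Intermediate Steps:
N = I*√6 (N = √(-5 - 1) = √(-6) = I*√6 ≈ 2.4495*I)
I(P) = (-15 - 3*P)*(P + I*√6) (I(P) = (I*√6 + P)*(-3*(P + 5)) = (P + I*√6)*(-3*(5 + P)) = (P + I*√6)*(-15 - 3*P) = (-15 - 3*P)*(P + I*√6))
1/(I(v) - 3950) = 1/((-15*(-152) - 3*(-152)² - 15*I*√6 - 3*I*(-152)*√6) - 3950) = 1/((2280 - 3*23104 - 15*I*√6 + 456*I*√6) - 3950) = 1/((2280 - 69312 - 15*I*√6 + 456*I*√6) - 3950) = 1/((-67032 + 441*I*√6) - 3950) = 1/(-70982 + 441*I*√6)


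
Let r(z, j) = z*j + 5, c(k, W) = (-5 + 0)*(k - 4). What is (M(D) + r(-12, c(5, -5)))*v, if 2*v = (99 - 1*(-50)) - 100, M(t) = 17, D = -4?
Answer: 2009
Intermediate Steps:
c(k, W) = 20 - 5*k (c(k, W) = -5*(-4 + k) = 20 - 5*k)
r(z, j) = 5 + j*z (r(z, j) = j*z + 5 = 5 + j*z)
v = 49/2 (v = ((99 - 1*(-50)) - 100)/2 = ((99 + 50) - 100)/2 = (149 - 100)/2 = (½)*49 = 49/2 ≈ 24.500)
(M(D) + r(-12, c(5, -5)))*v = (17 + (5 + (20 - 5*5)*(-12)))*(49/2) = (17 + (5 + (20 - 25)*(-12)))*(49/2) = (17 + (5 - 5*(-12)))*(49/2) = (17 + (5 + 60))*(49/2) = (17 + 65)*(49/2) = 82*(49/2) = 2009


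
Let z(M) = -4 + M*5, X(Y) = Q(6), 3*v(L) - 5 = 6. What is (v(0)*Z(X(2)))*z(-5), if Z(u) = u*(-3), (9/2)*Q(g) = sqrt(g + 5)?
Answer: 638*sqrt(11)/9 ≈ 235.11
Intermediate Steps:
v(L) = 11/3 (v(L) = 5/3 + (1/3)*6 = 5/3 + 2 = 11/3)
Q(g) = 2*sqrt(5 + g)/9 (Q(g) = 2*sqrt(g + 5)/9 = 2*sqrt(5 + g)/9)
X(Y) = 2*sqrt(11)/9 (X(Y) = 2*sqrt(5 + 6)/9 = 2*sqrt(11)/9)
z(M) = -4 + 5*M
Z(u) = -3*u
(v(0)*Z(X(2)))*z(-5) = (11*(-2*sqrt(11)/3)/3)*(-4 + 5*(-5)) = (11*(-2*sqrt(11)/3)/3)*(-4 - 25) = -22*sqrt(11)/9*(-29) = 638*sqrt(11)/9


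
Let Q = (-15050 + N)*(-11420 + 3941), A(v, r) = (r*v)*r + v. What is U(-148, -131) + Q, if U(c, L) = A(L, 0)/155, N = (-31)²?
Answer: 16332602674/155 ≈ 1.0537e+8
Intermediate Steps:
A(v, r) = v + v*r² (A(v, r) = v*r² + v = v + v*r²)
N = 961
U(c, L) = L/155 (U(c, L) = (L*(1 + 0²))/155 = (L*(1 + 0))*(1/155) = (L*1)*(1/155) = L*(1/155) = L/155)
Q = 105371631 (Q = (-15050 + 961)*(-11420 + 3941) = -14089*(-7479) = 105371631)
U(-148, -131) + Q = (1/155)*(-131) + 105371631 = -131/155 + 105371631 = 16332602674/155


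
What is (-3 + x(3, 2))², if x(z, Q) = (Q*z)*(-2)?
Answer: 225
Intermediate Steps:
x(z, Q) = -2*Q*z
(-3 + x(3, 2))² = (-3 - 2*2*3)² = (-3 - 12)² = (-15)² = 225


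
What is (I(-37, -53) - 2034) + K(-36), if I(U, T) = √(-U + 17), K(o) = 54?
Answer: -1980 + 3*√6 ≈ -1972.7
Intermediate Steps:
I(U, T) = √(17 - U)
(I(-37, -53) - 2034) + K(-36) = (√(17 - 1*(-37)) - 2034) + 54 = (√(17 + 37) - 2034) + 54 = (√54 - 2034) + 54 = (3*√6 - 2034) + 54 = (-2034 + 3*√6) + 54 = -1980 + 3*√6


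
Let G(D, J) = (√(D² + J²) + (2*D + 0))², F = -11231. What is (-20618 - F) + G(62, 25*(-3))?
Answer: 15458 + 248*√9469 ≈ 39591.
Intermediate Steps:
G(D, J) = (√(D² + J²) + 2*D)²
(-20618 - F) + G(62, 25*(-3)) = (-20618 - 1*(-11231)) + (√(62² + (25*(-3))²) + 2*62)² = (-20618 + 11231) + (√(3844 + (-75)²) + 124)² = -9387 + (√(3844 + 5625) + 124)² = -9387 + (√9469 + 124)² = -9387 + (124 + √9469)²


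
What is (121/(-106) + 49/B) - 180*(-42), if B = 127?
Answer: 101762547/13462 ≈ 7559.2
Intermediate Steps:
(121/(-106) + 49/B) - 180*(-42) = (121/(-106) + 49/127) - 180*(-42) = (121*(-1/106) + 49*(1/127)) + 7560 = (-121/106 + 49/127) + 7560 = -10173/13462 + 7560 = 101762547/13462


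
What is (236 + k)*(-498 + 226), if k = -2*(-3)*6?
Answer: -73984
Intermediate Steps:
k = 36 (k = 6*6 = 36)
(236 + k)*(-498 + 226) = (236 + 36)*(-498 + 226) = 272*(-272) = -73984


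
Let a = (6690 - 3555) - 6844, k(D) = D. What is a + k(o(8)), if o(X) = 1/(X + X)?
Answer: -59343/16 ≈ -3708.9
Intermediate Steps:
o(X) = 1/(2*X)
a = -3709 (a = 3135 - 6844 = -3709)
a + k(o(8)) = -3709 + (½)/8 = -3709 + (½)*(⅛) = -3709 + 1/16 = -59343/16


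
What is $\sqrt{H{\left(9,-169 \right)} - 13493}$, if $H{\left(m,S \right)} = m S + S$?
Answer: $3 i \sqrt{1687} \approx 123.22 i$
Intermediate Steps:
$H{\left(m,S \right)} = S + S m$ ($H{\left(m,S \right)} = S m + S = S + S m$)
$\sqrt{H{\left(9,-169 \right)} - 13493} = \sqrt{- 169 \left(1 + 9\right) - 13493} = \sqrt{\left(-169\right) 10 - 13493} = \sqrt{-1690 - 13493} = \sqrt{-15183} = 3 i \sqrt{1687}$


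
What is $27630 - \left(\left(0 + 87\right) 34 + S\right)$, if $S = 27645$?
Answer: $-2973$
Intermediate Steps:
$27630 - \left(\left(0 + 87\right) 34 + S\right) = 27630 - \left(\left(0 + 87\right) 34 + 27645\right) = 27630 - \left(87 \cdot 34 + 27645\right) = 27630 - \left(2958 + 27645\right) = 27630 - 30603 = -2973$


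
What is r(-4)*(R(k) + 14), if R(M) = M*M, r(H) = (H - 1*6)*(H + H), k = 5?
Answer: 3120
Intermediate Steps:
r(H) = 2*H*(-6 + H) (r(H) = (H - 6)*(2*H) = (-6 + H)*(2*H) = 2*H*(-6 + H))
R(M) = M²
r(-4)*(R(k) + 14) = (2*(-4)*(-6 - 4))*(5² + 14) = (2*(-4)*(-10))*(25 + 14) = 80*39 = 3120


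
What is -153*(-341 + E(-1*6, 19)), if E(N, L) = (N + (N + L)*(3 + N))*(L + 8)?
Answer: 238068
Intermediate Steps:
E(N, L) = (8 + L)*(N + (3 + N)*(L + N)) (E(N, L) = (N + (L + N)*(3 + N))*(8 + L) = (N + (3 + N)*(L + N))*(8 + L) = (8 + L)*(N + (3 + N)*(L + N)))
-153*(-341 + E(-1*6, 19)) = -153*(-341 + (3*19² + 8*(-1*6)² + 24*19 + 32*(-1*6) + 19*(-1*6)² - 1*6*19² + 12*19*(-1*6))) = -153*(-341 + (3*361 + 8*(-6)² + 456 + 32*(-6) + 19*(-6)² - 6*361 + 12*19*(-6))) = -153*(-341 + (1083 + 8*36 + 456 - 192 + 19*36 - 2166 - 1368)) = -153*(-341 + (1083 + 288 + 456 - 192 + 684 - 2166 - 1368)) = -153*(-341 - 1215) = -153*(-1556) = 238068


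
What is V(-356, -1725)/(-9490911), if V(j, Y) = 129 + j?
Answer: 227/9490911 ≈ 2.3918e-5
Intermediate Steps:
V(-356, -1725)/(-9490911) = (129 - 356)/(-9490911) = -227*(-1/9490911) = 227/9490911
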